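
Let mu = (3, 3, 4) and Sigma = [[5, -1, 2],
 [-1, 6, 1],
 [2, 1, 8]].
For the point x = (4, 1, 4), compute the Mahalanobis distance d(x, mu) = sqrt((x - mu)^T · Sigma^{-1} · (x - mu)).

Step 1 — centre the observation: (x - mu) = (1, -2, 0).

Step 2 — invert Sigma (cofactor / det for 3×3, or solve directly):
  Sigma^{-1} = [[0.2362, 0.0503, -0.0653],
 [0.0503, 0.1809, -0.0352],
 [-0.0653, -0.0352, 0.1457]].

Step 3 — form the quadratic (x - mu)^T · Sigma^{-1} · (x - mu):
  Sigma^{-1} · (x - mu) = (0.1357, -0.3116, 0.005).
  (x - mu)^T · [Sigma^{-1} · (x - mu)] = (1)·(0.1357) + (-2)·(-0.3116) + (0)·(0.005) = 0.7588.

Step 4 — take square root: d = √(0.7588) ≈ 0.8711.

d(x, mu) = √(0.7588) ≈ 0.8711


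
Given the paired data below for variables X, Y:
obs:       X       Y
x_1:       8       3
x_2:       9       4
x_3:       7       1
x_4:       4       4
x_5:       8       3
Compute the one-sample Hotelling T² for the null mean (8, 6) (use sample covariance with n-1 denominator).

Step 1 — sample mean vector:
  mean(X) = (8 + 9 + 7 + 4 + 8) / 5 = 36/5 = 7.2
  mean(Y) = (3 + 4 + 1 + 4 + 3) / 5 = 15/5 = 3
  x̄ = (7.2, 3),  deviation x̄ - mu_0 = (7.2, 3) - (8, 6) = (-0.8, -3).

Step 2 — sample covariance matrix, S[i,j] = (1/(n-1)) · Σ_k (x_{k,i} - mean_i) · (x_{k,j} - mean_j), divisor n-1 = 4:
  S[X,X] = ((0.8)·(0.8) + (1.8)·(1.8) + (-0.2)·(-0.2) + (-3.2)·(-3.2) + (0.8)·(0.8)) / 4 = 14.8/4 = 3.7
  S[X,Y] = ((0.8)·(0) + (1.8)·(1) + (-0.2)·(-2) + (-3.2)·(1) + (0.8)·(0)) / 4 = -1/4 = -0.25
  S[Y,Y] = ((0)·(0) + (1)·(1) + (-2)·(-2) + (1)·(1) + (0)·(0)) / 4 = 6/4 = 1.5
  S = [[3.7, -0.25],
 [-0.25, 1.5]].

Step 3 — invert S. det(S) = 3.7·1.5 - (-0.25)² = 5.4875.
  S^{-1} = (1/det) · [[d, -b], [-b, a]] = [[0.2733, 0.0456],
 [0.0456, 0.6743]].

Step 4 — quadratic form (x̄ - mu_0)^T · S^{-1} · (x̄ - mu_0):
  S^{-1} · (x̄ - mu_0) = (-0.3554, -2.0592),
  (x̄ - mu_0)^T · [...] = (-0.8)·(-0.3554) + (-3)·(-2.0592) = 6.462.

Step 5 — scale by n: T² = 5 · 6.462 = 32.3098.

T² ≈ 32.3098


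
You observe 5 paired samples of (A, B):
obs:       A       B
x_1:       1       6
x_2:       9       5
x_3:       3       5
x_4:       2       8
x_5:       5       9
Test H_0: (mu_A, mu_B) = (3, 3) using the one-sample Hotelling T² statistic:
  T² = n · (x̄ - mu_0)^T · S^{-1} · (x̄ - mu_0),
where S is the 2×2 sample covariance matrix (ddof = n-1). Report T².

Step 1 — sample mean vector:
  mean(A) = (1 + 9 + 3 + 2 + 5) / 5 = 20/5 = 4
  mean(B) = (6 + 5 + 5 + 8 + 9) / 5 = 33/5 = 6.6
  x̄ = (4, 6.6),  deviation x̄ - mu_0 = (4, 6.6) - (3, 3) = (1, 3.6).

Step 2 — sample covariance matrix, S[i,j] = (1/(n-1)) · Σ_k (x_{k,i} - mean_i) · (x_{k,j} - mean_j), divisor n-1 = 4:
  S[A,A] = ((-3)·(-3) + (5)·(5) + (-1)·(-1) + (-2)·(-2) + (1)·(1)) / 4 = 40/4 = 10
  S[A,B] = ((-3)·(-0.6) + (5)·(-1.6) + (-1)·(-1.6) + (-2)·(1.4) + (1)·(2.4)) / 4 = -5/4 = -1.25
  S[B,B] = ((-0.6)·(-0.6) + (-1.6)·(-1.6) + (-1.6)·(-1.6) + (1.4)·(1.4) + (2.4)·(2.4)) / 4 = 13.2/4 = 3.3
  S = [[10, -1.25],
 [-1.25, 3.3]].

Step 3 — invert S. det(S) = 10·3.3 - (-1.25)² = 31.4375.
  S^{-1} = (1/det) · [[d, -b], [-b, a]] = [[0.105, 0.0398],
 [0.0398, 0.3181]].

Step 4 — quadratic form (x̄ - mu_0)^T · S^{-1} · (x̄ - mu_0):
  S^{-1} · (x̄ - mu_0) = (0.2481, 1.1849),
  (x̄ - mu_0)^T · [...] = (1)·(0.2481) + (3.6)·(1.1849) = 4.5137.

Step 5 — scale by n: T² = 5 · 4.5137 = 22.5686.

T² ≈ 22.5686


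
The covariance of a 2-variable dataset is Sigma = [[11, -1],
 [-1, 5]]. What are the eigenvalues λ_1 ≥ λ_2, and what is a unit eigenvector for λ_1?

Step 1 — characteristic polynomial of 2×2 Sigma:
  det(Sigma - λI) = λ² - trace · λ + det = 0.
  trace = 11 + 5 = 16, det = 11·5 - (-1)² = 54.
Step 2 — discriminant:
  Δ = trace² - 4·det = 256 - 216 = 40.
Step 3 — eigenvalues:
  λ = (trace ± √Δ)/2 = (16 ± 6.3246)/2,
  λ_1 = 11.1623,  λ_2 = 4.8377.

Step 4 — unit eigenvector for λ_1: solve (Sigma - λ_1 I)v = 0. First row:
  (11 - 11.1623)·v_x + (-1)·v_y = 0, i.e. (-0.1623)·v_x + (-1)·v_y = 0,
  so v ∝ (b, λ_1 - a) = (-1, 0.1623); multiply by -1 so the first entry is positive: u = (1, -0.1623).
  ||u|| = √((1)² + (-0.1623)²) = √(1.0263) ≈ 1.0131,
  v_1 = u/||u|| ≈ (0.9871, -0.1602) (||v_1|| = 1).

λ_1 = 11.1623,  λ_2 = 4.8377;  v_1 ≈ (0.9871, -0.1602)


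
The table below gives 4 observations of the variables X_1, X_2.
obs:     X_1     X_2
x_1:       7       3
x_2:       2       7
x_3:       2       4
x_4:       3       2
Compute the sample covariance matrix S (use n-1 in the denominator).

Step 1 — column means:
  mean(X_1) = (7 + 2 + 2 + 3) / 4 = 14/4 = 3.5
  mean(X_2) = (3 + 7 + 4 + 2) / 4 = 16/4 = 4

Step 2 — sample covariance S[i,j] = (1/(n-1)) · Σ_k (x_{k,i} - mean_i) · (x_{k,j} - mean_j), with n-1 = 3.
  S[X_1,X_1] = ((3.5)·(3.5) + (-1.5)·(-1.5) + (-1.5)·(-1.5) + (-0.5)·(-0.5)) / 3 = 17/3 = 5.6667
  S[X_1,X_2] = ((3.5)·(-1) + (-1.5)·(3) + (-1.5)·(0) + (-0.5)·(-2)) / 3 = -7/3 = -2.3333
  S[X_2,X_2] = ((-1)·(-1) + (3)·(3) + (0)·(0) + (-2)·(-2)) / 3 = 14/3 = 4.6667

S is symmetric (S[j,i] = S[i,j]). Assembling:

S = [[5.6667, -2.3333],
 [-2.3333, 4.6667]]


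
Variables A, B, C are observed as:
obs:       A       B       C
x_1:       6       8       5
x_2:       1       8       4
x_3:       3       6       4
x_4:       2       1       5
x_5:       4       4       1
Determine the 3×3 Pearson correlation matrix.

Step 1 — column means:
  mean(A) = (6 + 1 + 3 + 2 + 4) / 5 = 16/5 = 3.2
  mean(B) = (8 + 8 + 6 + 1 + 4) / 5 = 27/5 = 5.4
  mean(C) = (5 + 4 + 4 + 5 + 1) / 5 = 19/5 = 3.8

Step 2 — sample variances and covariances s[i,j] = (1/(n-1)) · Σ_k (x_{k,i} - mean_i) · (x_{k,j} - mean_j), with n-1 = 4:
  s[A,A] = ((2.8)·(2.8) + (-2.2)·(-2.2) + (-0.2)·(-0.2) + (-1.2)·(-1.2) + (0.8)·(0.8)) / 4 = 14.8/4 = 3.7
  s[A,B] = ((2.8)·(2.6) + (-2.2)·(2.6) + (-0.2)·(0.6) + (-1.2)·(-4.4) + (0.8)·(-1.4)) / 4 = 5.6/4 = 1.4
  s[A,C] = ((2.8)·(1.2) + (-2.2)·(0.2) + (-0.2)·(0.2) + (-1.2)·(1.2) + (0.8)·(-2.8)) / 4 = -0.8/4 = -0.2
  s[B,B] = ((2.6)·(2.6) + (2.6)·(2.6) + (0.6)·(0.6) + (-4.4)·(-4.4) + (-1.4)·(-1.4)) / 4 = 35.2/4 = 8.8
  s[B,C] = ((2.6)·(1.2) + (2.6)·(0.2) + (0.6)·(0.2) + (-4.4)·(1.2) + (-1.4)·(-2.8)) / 4 = 2.4/4 = 0.6
  s[C,C] = ((1.2)·(1.2) + (0.2)·(0.2) + (0.2)·(0.2) + (1.2)·(1.2) + (-2.8)·(-2.8)) / 4 = 10.8/4 = 2.7
  Sample standard deviations s_i = √(s[i,i]):
  s(A) = √(3.7) = 1.9235
  s(B) = √(8.8) = 2.9665
  s(C) = √(2.7) = 1.6432

Step 3 — r_{ij} = s_{ij} / (s_i · s_j):
  r[A,A] = 1 (diagonal).
  r[A,B] = 1.4 / (1.9235 · 2.9665) = 1.4 / 5.7061 = 0.2453
  r[A,C] = -0.2 / (1.9235 · 1.6432) = -0.2 / 3.1607 = -0.0633
  r[B,B] = 1 (diagonal).
  r[B,C] = 0.6 / (2.9665 · 1.6432) = 0.6 / 4.8744 = 0.1231
  r[C,C] = 1 (diagonal).

R is symmetric with unit diagonal. Assembling:

R = [[1, 0.2453, -0.0633],
 [0.2453, 1, 0.1231],
 [-0.0633, 0.1231, 1]]


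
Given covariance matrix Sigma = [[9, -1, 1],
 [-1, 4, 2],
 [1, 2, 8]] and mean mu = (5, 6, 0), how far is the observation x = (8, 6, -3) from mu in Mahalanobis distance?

Step 1 — centre the observation: (x - mu) = (3, 0, -3).

Step 2 — invert Sigma (cofactor / det for 3×3, or solve directly):
  Sigma^{-1} = [[0.1186, 0.0424, -0.0254],
 [0.0424, 0.3008, -0.0805],
 [-0.0254, -0.0805, 0.1483]].

Step 3 — form the quadratic (x - mu)^T · Sigma^{-1} · (x - mu):
  Sigma^{-1} · (x - mu) = (0.4322, 0.3686, -0.5212).
  (x - mu)^T · [Sigma^{-1} · (x - mu)] = (3)·(0.4322) + (0)·(0.3686) + (-3)·(-0.5212) = 2.8602.

Step 4 — take square root: d = √(2.8602) ≈ 1.6912.

d(x, mu) = √(2.8602) ≈ 1.6912


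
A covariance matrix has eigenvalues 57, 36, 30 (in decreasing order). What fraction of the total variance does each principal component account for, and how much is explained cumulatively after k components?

Step 1 — total variance = trace(Sigma) = Σ λ_i = 57 + 36 + 30 = 123.

Step 2 — fraction explained by component i = λ_i / Σ λ:
  PC1: 57/123 = 0.4634
  PC2: 36/123 = 0.2927
  PC3: 30/123 = 0.2439

Step 3 — cumulative fraction after k components = (λ_1 + ... + λ_k) / Σ λ:
  k = 1: 57/123 = 0.4634
  k = 2: (57 + 36)/123 = 93/123 = 0.7561
  k = 3: (57 + 36 + 30)/123 = 123/123 = 1

Summary (fraction, with percent):

explained: PC1 0.4634 (46.34%), PC2 0.2927 (29.27%), PC3 0.2439 (24.39%);  cumulative: 0.4634, 0.7561, 1


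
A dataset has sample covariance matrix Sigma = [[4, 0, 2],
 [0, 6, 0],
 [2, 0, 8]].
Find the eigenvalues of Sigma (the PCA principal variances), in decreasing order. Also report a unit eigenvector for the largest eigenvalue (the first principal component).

Step 1 — characteristic polynomial p(λ) = det(λI - Sigma) = λ³ - tr·λ² + c_1·λ - det, where tr = trace, c_1 = sum of the principal 2×2 minors, det = det(Sigma):
  tr = 4 + 6 + 8 = 18,
  c_1 = (4·6 - (0)²) + (4·8 - (2)²) + (6·8 - (0)²) = 24 + 28 + 48 = 100,
  det = 4·(6·8 - (0)²) - (0)·((0)·8 - (0)·(2)) + (2)·((0)·(0) - 6·(2)) = 4·(48) - (0)·(0) + (2)·(-12) = 168.
  So p(λ) = λ³ - 18λ² + 100λ - 168.
Step 2 — look for an integer root (rational root theorem: any rational root is an integer divisor of 168). Testing λ = 6:
  p(6) = 216 - 648 + 600 - 168 = 0  ✓
  Dividing out (λ - 6): p(λ) = (λ - 6)(λ² - 12λ + 28).
Step 3 — remaining eigenvalues from the quadratic λ² - 12λ + 28 = 0:
  Δ = 12² - 4·28 = 144 - 112 = 32,  λ = (12 ± √32)/2 = (12 ± 5.6569)/2 ≈ 8.8284 or 3.1716.
  Sorted: λ_1 = 8.8284,  λ_2 = 6,  λ_3 = 3.1716  (check: sum = 18 = tr ✓).

Step 4 — unit eigenvector for λ_1 ≈ 8.8284: v spans the null space of (Sigma - λ_1 I), whose rows are
  r_1 = (-4.8284, 0, 2),  r_2 = (0, -2.8284, 0),  r_3 = (2, 0, -0.8284).
  v is orthogonal to every row, so take v ∝ r_1 × r_2 = ((0)·(0) - (2)·(-2.8284), (2)·(0) - (-4.8284)·(0), (-4.8284)·(-2.8284) - (0)·(0)) ≈ (5.6569, 0, 13.6569).
  Let u = (5.6569, 0, 13.6569).
  ||u|| = √((5.6569)² + (0)² + (13.6569)²) = √(218.5097) ≈ 14.7821,  v_1 = u/||u|| ≈ (0.3827, 0, 0.9239) (||v_1|| = 1).

λ_1 = 8.8284,  λ_2 = 6,  λ_3 = 3.1716;  v_1 ≈ (0.3827, 0, 0.9239)


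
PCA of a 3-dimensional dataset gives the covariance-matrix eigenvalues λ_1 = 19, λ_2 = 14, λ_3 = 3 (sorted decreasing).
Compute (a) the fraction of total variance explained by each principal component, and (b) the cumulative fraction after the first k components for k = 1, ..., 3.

Step 1 — total variance = trace(Sigma) = Σ λ_i = 19 + 14 + 3 = 36.

Step 2 — fraction explained by component i = λ_i / Σ λ:
  PC1: 19/36 = 0.5278
  PC2: 14/36 = 0.3889
  PC3: 3/36 = 0.0833

Step 3 — cumulative fraction after k components = (λ_1 + ... + λ_k) / Σ λ:
  k = 1: 19/36 = 0.5278
  k = 2: (19 + 14)/36 = 33/36 = 0.9167
  k = 3: (19 + 14 + 3)/36 = 36/36 = 1

Summary (fraction, with percent):

explained: PC1 0.5278 (52.78%), PC2 0.3889 (38.89%), PC3 0.0833 (8.33%);  cumulative: 0.5278, 0.9167, 1


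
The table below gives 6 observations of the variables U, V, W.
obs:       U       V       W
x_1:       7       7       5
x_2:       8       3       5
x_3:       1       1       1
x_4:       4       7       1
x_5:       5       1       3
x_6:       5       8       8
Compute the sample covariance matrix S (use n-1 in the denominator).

Step 1 — column means:
  mean(U) = (7 + 8 + 1 + 4 + 5 + 5) / 6 = 30/6 = 5
  mean(V) = (7 + 3 + 1 + 7 + 1 + 8) / 6 = 27/6 = 4.5
  mean(W) = (5 + 5 + 1 + 1 + 3 + 8) / 6 = 23/6 = 3.8333

Step 2 — sample covariance S[i,j] = (1/(n-1)) · Σ_k (x_{k,i} - mean_i) · (x_{k,j} - mean_j), with n-1 = 5.
  S[U,U] = ((2)·(2) + (3)·(3) + (-4)·(-4) + (-1)·(-1) + (0)·(0) + (0)·(0)) / 5 = 30/5 = 6
  S[U,V] = ((2)·(2.5) + (3)·(-1.5) + (-4)·(-3.5) + (-1)·(2.5) + (0)·(-3.5) + (0)·(3.5)) / 5 = 12/5 = 2.4
  S[U,W] = ((2)·(1.1667) + (3)·(1.1667) + (-4)·(-2.8333) + (-1)·(-2.8333) + (0)·(-0.8333) + (0)·(4.1667)) / 5 = 20/5 = 4
  S[V,V] = ((2.5)·(2.5) + (-1.5)·(-1.5) + (-3.5)·(-3.5) + (2.5)·(2.5) + (-3.5)·(-3.5) + (3.5)·(3.5)) / 5 = 51.5/5 = 10.3
  S[V,W] = ((2.5)·(1.1667) + (-1.5)·(1.1667) + (-3.5)·(-2.8333) + (2.5)·(-2.8333) + (-3.5)·(-0.8333) + (3.5)·(4.1667)) / 5 = 21.5/5 = 4.3
  S[W,W] = ((1.1667)·(1.1667) + (1.1667)·(1.1667) + (-2.8333)·(-2.8333) + (-2.8333)·(-2.8333) + (-0.8333)·(-0.8333) + (4.1667)·(4.1667)) / 5 = 36.8333/5 = 7.3667

S is symmetric (S[j,i] = S[i,j]). Assembling:

S = [[6, 2.4, 4],
 [2.4, 10.3, 4.3],
 [4, 4.3, 7.3667]]


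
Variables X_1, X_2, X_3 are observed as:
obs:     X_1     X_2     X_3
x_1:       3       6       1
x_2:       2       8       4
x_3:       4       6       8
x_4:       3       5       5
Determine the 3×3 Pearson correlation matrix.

Step 1 — column means:
  mean(X_1) = (3 + 2 + 4 + 3) / 4 = 12/4 = 3
  mean(X_2) = (6 + 8 + 6 + 5) / 4 = 25/4 = 6.25
  mean(X_3) = (1 + 4 + 8 + 5) / 4 = 18/4 = 4.5

Step 2 — sample variances and covariances s[i,j] = (1/(n-1)) · Σ_k (x_{k,i} - mean_i) · (x_{k,j} - mean_j), with n-1 = 3:
  s[X_1,X_1] = ((0)·(0) + (-1)·(-1) + (1)·(1) + (0)·(0)) / 3 = 2/3 = 0.6667
  s[X_1,X_2] = ((0)·(-0.25) + (-1)·(1.75) + (1)·(-0.25) + (0)·(-1.25)) / 3 = -2/3 = -0.6667
  s[X_1,X_3] = ((0)·(-3.5) + (-1)·(-0.5) + (1)·(3.5) + (0)·(0.5)) / 3 = 4/3 = 1.3333
  s[X_2,X_2] = ((-0.25)·(-0.25) + (1.75)·(1.75) + (-0.25)·(-0.25) + (-1.25)·(-1.25)) / 3 = 4.75/3 = 1.5833
  s[X_2,X_3] = ((-0.25)·(-3.5) + (1.75)·(-0.5) + (-0.25)·(3.5) + (-1.25)·(0.5)) / 3 = -1.5/3 = -0.5
  s[X_3,X_3] = ((-3.5)·(-3.5) + (-0.5)·(-0.5) + (3.5)·(3.5) + (0.5)·(0.5)) / 3 = 25/3 = 8.3333
  Sample standard deviations s_i = √(s[i,i]):
  s(X_1) = √(0.6667) = 0.8165
  s(X_2) = √(1.5833) = 1.2583
  s(X_3) = √(8.3333) = 2.8868

Step 3 — r_{ij} = s_{ij} / (s_i · s_j):
  r[X_1,X_1] = 1 (diagonal).
  r[X_1,X_2] = -0.6667 / (0.8165 · 1.2583) = -0.6667 / 1.0274 = -0.6489
  r[X_1,X_3] = 1.3333 / (0.8165 · 2.8868) = 1.3333 / 2.357 = 0.5657
  r[X_2,X_2] = 1 (diagonal).
  r[X_2,X_3] = -0.5 / (1.2583 · 2.8868) = -0.5 / 3.6324 = -0.1376
  r[X_3,X_3] = 1 (diagonal).

R is symmetric with unit diagonal. Assembling:

R = [[1, -0.6489, 0.5657],
 [-0.6489, 1, -0.1376],
 [0.5657, -0.1376, 1]]


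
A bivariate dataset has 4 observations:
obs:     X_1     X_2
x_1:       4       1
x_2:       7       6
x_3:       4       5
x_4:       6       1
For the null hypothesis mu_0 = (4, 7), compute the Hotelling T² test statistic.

Step 1 — sample mean vector:
  mean(X_1) = (4 + 7 + 4 + 6) / 4 = 21/4 = 5.25
  mean(X_2) = (1 + 6 + 5 + 1) / 4 = 13/4 = 3.25
  x̄ = (5.25, 3.25),  deviation x̄ - mu_0 = (5.25, 3.25) - (4, 7) = (1.25, -3.75).

Step 2 — sample covariance matrix, S[i,j] = (1/(n-1)) · Σ_k (x_{k,i} - mean_i) · (x_{k,j} - mean_j), divisor n-1 = 3:
  S[X_1,X_1] = ((-1.25)·(-1.25) + (1.75)·(1.75) + (-1.25)·(-1.25) + (0.75)·(0.75)) / 3 = 6.75/3 = 2.25
  S[X_1,X_2] = ((-1.25)·(-2.25) + (1.75)·(2.75) + (-1.25)·(1.75) + (0.75)·(-2.25)) / 3 = 3.75/3 = 1.25
  S[X_2,X_2] = ((-2.25)·(-2.25) + (2.75)·(2.75) + (1.75)·(1.75) + (-2.25)·(-2.25)) / 3 = 20.75/3 = 6.9167
  S = [[2.25, 1.25],
 [1.25, 6.9167]].

Step 3 — invert S. det(S) = 2.25·6.9167 - (1.25)² = 14.
  S^{-1} = (1/det) · [[d, -b], [-b, a]] = [[0.494, -0.0893],
 [-0.0893, 0.1607]].

Step 4 — quadratic form (x̄ - mu_0)^T · S^{-1} · (x̄ - mu_0):
  S^{-1} · (x̄ - mu_0) = (0.9524, -0.7143),
  (x̄ - mu_0)^T · [...] = (1.25)·(0.9524) + (-3.75)·(-0.7143) = 3.869.

Step 5 — scale by n: T² = 4 · 3.869 = 15.4762.

T² ≈ 15.4762


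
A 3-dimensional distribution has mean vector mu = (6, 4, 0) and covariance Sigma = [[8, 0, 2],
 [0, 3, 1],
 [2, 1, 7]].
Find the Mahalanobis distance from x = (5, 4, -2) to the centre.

Step 1 — centre the observation: (x - mu) = (-1, 0, -2).

Step 2 — invert Sigma (cofactor / det for 3×3, or solve directly):
  Sigma^{-1} = [[0.1351, 0.0135, -0.0405],
 [0.0135, 0.3514, -0.0541],
 [-0.0405, -0.0541, 0.1622]].

Step 3 — form the quadratic (x - mu)^T · Sigma^{-1} · (x - mu):
  Sigma^{-1} · (x - mu) = (-0.0541, 0.0946, -0.2838).
  (x - mu)^T · [Sigma^{-1} · (x - mu)] = (-1)·(-0.0541) + (0)·(0.0946) + (-2)·(-0.2838) = 0.6216.

Step 4 — take square root: d = √(0.6216) ≈ 0.7884.

d(x, mu) = √(0.6216) ≈ 0.7884


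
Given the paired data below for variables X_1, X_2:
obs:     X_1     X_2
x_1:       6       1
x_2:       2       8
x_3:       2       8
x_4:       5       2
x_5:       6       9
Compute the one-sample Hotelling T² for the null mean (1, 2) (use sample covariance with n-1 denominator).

Step 1 — sample mean vector:
  mean(X_1) = (6 + 2 + 2 + 5 + 6) / 5 = 21/5 = 4.2
  mean(X_2) = (1 + 8 + 8 + 2 + 9) / 5 = 28/5 = 5.6
  x̄ = (4.2, 5.6),  deviation x̄ - mu_0 = (4.2, 5.6) - (1, 2) = (3.2, 3.6).

Step 2 — sample covariance matrix, S[i,j] = (1/(n-1)) · Σ_k (x_{k,i} - mean_i) · (x_{k,j} - mean_j), divisor n-1 = 4:
  S[X_1,X_1] = ((1.8)·(1.8) + (-2.2)·(-2.2) + (-2.2)·(-2.2) + (0.8)·(0.8) + (1.8)·(1.8)) / 4 = 16.8/4 = 4.2
  S[X_1,X_2] = ((1.8)·(-4.6) + (-2.2)·(2.4) + (-2.2)·(2.4) + (0.8)·(-3.6) + (1.8)·(3.4)) / 4 = -15.6/4 = -3.9
  S[X_2,X_2] = ((-4.6)·(-4.6) + (2.4)·(2.4) + (2.4)·(2.4) + (-3.6)·(-3.6) + (3.4)·(3.4)) / 4 = 57.2/4 = 14.3
  S = [[4.2, -3.9],
 [-3.9, 14.3]].

Step 3 — invert S. det(S) = 4.2·14.3 - (-3.9)² = 44.85.
  S^{-1} = (1/det) · [[d, -b], [-b, a]] = [[0.3188, 0.087],
 [0.087, 0.0936]].

Step 4 — quadratic form (x̄ - mu_0)^T · S^{-1} · (x̄ - mu_0):
  S^{-1} · (x̄ - mu_0) = (1.3333, 0.6154),
  (x̄ - mu_0)^T · [...] = (3.2)·(1.3333) + (3.6)·(0.6154) = 6.4821.

Step 5 — scale by n: T² = 5 · 6.4821 = 32.4103.

T² ≈ 32.4103


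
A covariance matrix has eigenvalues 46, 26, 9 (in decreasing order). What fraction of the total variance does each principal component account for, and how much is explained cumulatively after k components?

Step 1 — total variance = trace(Sigma) = Σ λ_i = 46 + 26 + 9 = 81.

Step 2 — fraction explained by component i = λ_i / Σ λ:
  PC1: 46/81 = 0.5679
  PC2: 26/81 = 0.321
  PC3: 9/81 = 0.1111

Step 3 — cumulative fraction after k components = (λ_1 + ... + λ_k) / Σ λ:
  k = 1: 46/81 = 0.5679
  k = 2: (46 + 26)/81 = 72/81 = 0.8889
  k = 3: (46 + 26 + 9)/81 = 81/81 = 1

Summary (fraction, with percent):

explained: PC1 0.5679 (56.79%), PC2 0.321 (32.1%), PC3 0.1111 (11.11%);  cumulative: 0.5679, 0.8889, 1


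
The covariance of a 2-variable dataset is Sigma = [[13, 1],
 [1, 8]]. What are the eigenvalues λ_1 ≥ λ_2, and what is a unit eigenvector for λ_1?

Step 1 — characteristic polynomial of 2×2 Sigma:
  det(Sigma - λI) = λ² - trace · λ + det = 0.
  trace = 13 + 8 = 21, det = 13·8 - (1)² = 103.
Step 2 — discriminant:
  Δ = trace² - 4·det = 441 - 412 = 29.
Step 3 — eigenvalues:
  λ = (trace ± √Δ)/2 = (21 ± 5.3852)/2,
  λ_1 = 13.1926,  λ_2 = 7.8074.

Step 4 — unit eigenvector for λ_1: solve (Sigma - λ_1 I)v = 0. First row:
  (13 - 13.1926)·v_x + (1)·v_y = 0, i.e. (-0.1926)·v_x + (1)·v_y = 0,
  so v ∝ (b, λ_1 - a) = (1, 0.1926) = u.
  ||u|| = √((1)² + (0.1926)²) = √(1.0371) ≈ 1.0184,
  v_1 = u/||u|| ≈ (0.982, 0.1891) (||v_1|| = 1).

λ_1 = 13.1926,  λ_2 = 7.8074;  v_1 ≈ (0.982, 0.1891)


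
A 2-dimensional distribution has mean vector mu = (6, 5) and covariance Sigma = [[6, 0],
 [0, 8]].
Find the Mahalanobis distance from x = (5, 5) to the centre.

Step 1 — centre the observation: (x - mu) = (-1, 0).

Step 2 — invert Sigma. det(Sigma) = 6·8 - (0)² = 48.
  Sigma^{-1} = (1/det) · [[d, -b], [-b, a]] = [[0.1667, 0],
 [0, 0.125]].

Step 3 — form the quadratic (x - mu)^T · Sigma^{-1} · (x - mu):
  Sigma^{-1} · (x - mu) = (-0.1667, 0).
  (x - mu)^T · [Sigma^{-1} · (x - mu)] = (-1)·(-0.1667) + (0)·(0) = 0.1667.

Step 4 — take square root: d = √(0.1667) ≈ 0.4082.

d(x, mu) = √(0.1667) ≈ 0.4082


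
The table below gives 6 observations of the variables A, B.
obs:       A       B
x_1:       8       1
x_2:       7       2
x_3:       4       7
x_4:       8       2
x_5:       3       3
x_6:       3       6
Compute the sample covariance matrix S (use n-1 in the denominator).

Step 1 — column means:
  mean(A) = (8 + 7 + 4 + 8 + 3 + 3) / 6 = 33/6 = 5.5
  mean(B) = (1 + 2 + 7 + 2 + 3 + 6) / 6 = 21/6 = 3.5

Step 2 — sample covariance S[i,j] = (1/(n-1)) · Σ_k (x_{k,i} - mean_i) · (x_{k,j} - mean_j), with n-1 = 5.
  S[A,A] = ((2.5)·(2.5) + (1.5)·(1.5) + (-1.5)·(-1.5) + (2.5)·(2.5) + (-2.5)·(-2.5) + (-2.5)·(-2.5)) / 5 = 29.5/5 = 5.9
  S[A,B] = ((2.5)·(-2.5) + (1.5)·(-1.5) + (-1.5)·(3.5) + (2.5)·(-1.5) + (-2.5)·(-0.5) + (-2.5)·(2.5)) / 5 = -22.5/5 = -4.5
  S[B,B] = ((-2.5)·(-2.5) + (-1.5)·(-1.5) + (3.5)·(3.5) + (-1.5)·(-1.5) + (-0.5)·(-0.5) + (2.5)·(2.5)) / 5 = 29.5/5 = 5.9

S is symmetric (S[j,i] = S[i,j]). Assembling:

S = [[5.9, -4.5],
 [-4.5, 5.9]]


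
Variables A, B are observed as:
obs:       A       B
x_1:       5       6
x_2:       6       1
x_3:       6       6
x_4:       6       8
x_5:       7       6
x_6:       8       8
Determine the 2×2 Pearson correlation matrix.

Step 1 — column means:
  mean(A) = (5 + 6 + 6 + 6 + 7 + 8) / 6 = 38/6 = 6.3333
  mean(B) = (6 + 1 + 6 + 8 + 6 + 8) / 6 = 35/6 = 5.8333

Step 2 — sample variances and covariances s[i,j] = (1/(n-1)) · Σ_k (x_{k,i} - mean_i) · (x_{k,j} - mean_j), with n-1 = 5:
  s[A,A] = ((-1.3333)·(-1.3333) + (-0.3333)·(-0.3333) + (-0.3333)·(-0.3333) + (-0.3333)·(-0.3333) + (0.6667)·(0.6667) + (1.6667)·(1.6667)) / 5 = 5.3333/5 = 1.0667
  s[A,B] = ((-1.3333)·(0.1667) + (-0.3333)·(-4.8333) + (-0.3333)·(0.1667) + (-0.3333)·(2.1667) + (0.6667)·(0.1667) + (1.6667)·(2.1667)) / 5 = 4.3333/5 = 0.8667
  s[B,B] = ((0.1667)·(0.1667) + (-4.8333)·(-4.8333) + (0.1667)·(0.1667) + (2.1667)·(2.1667) + (0.1667)·(0.1667) + (2.1667)·(2.1667)) / 5 = 32.8333/5 = 6.5667
  Sample standard deviations s_i = √(s[i,i]):
  s(A) = √(1.0667) = 1.0328
  s(B) = √(6.5667) = 2.5626

Step 3 — r_{ij} = s_{ij} / (s_i · s_j):
  r[A,A] = 1 (diagonal).
  r[A,B] = 0.8667 / (1.0328 · 2.5626) = 0.8667 / 2.6466 = 0.3275
  r[B,B] = 1 (diagonal).

R is symmetric with unit diagonal. Assembling:

R = [[1, 0.3275],
 [0.3275, 1]]


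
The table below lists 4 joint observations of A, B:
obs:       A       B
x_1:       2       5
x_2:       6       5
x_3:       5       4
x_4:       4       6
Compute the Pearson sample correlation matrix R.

Step 1 — column means:
  mean(A) = (2 + 6 + 5 + 4) / 4 = 17/4 = 4.25
  mean(B) = (5 + 5 + 4 + 6) / 4 = 20/4 = 5

Step 2 — sample variances and covariances s[i,j] = (1/(n-1)) · Σ_k (x_{k,i} - mean_i) · (x_{k,j} - mean_j), with n-1 = 3:
  s[A,A] = ((-2.25)·(-2.25) + (1.75)·(1.75) + (0.75)·(0.75) + (-0.25)·(-0.25)) / 3 = 8.75/3 = 2.9167
  s[A,B] = ((-2.25)·(0) + (1.75)·(0) + (0.75)·(-1) + (-0.25)·(1)) / 3 = -1/3 = -0.3333
  s[B,B] = ((0)·(0) + (0)·(0) + (-1)·(-1) + (1)·(1)) / 3 = 2/3 = 0.6667
  Sample standard deviations s_i = √(s[i,i]):
  s(A) = √(2.9167) = 1.7078
  s(B) = √(0.6667) = 0.8165

Step 3 — r_{ij} = s_{ij} / (s_i · s_j):
  r[A,A] = 1 (diagonal).
  r[A,B] = -0.3333 / (1.7078 · 0.8165) = -0.3333 / 1.3944 = -0.239
  r[B,B] = 1 (diagonal).

R is symmetric with unit diagonal. Assembling:

R = [[1, -0.239],
 [-0.239, 1]]


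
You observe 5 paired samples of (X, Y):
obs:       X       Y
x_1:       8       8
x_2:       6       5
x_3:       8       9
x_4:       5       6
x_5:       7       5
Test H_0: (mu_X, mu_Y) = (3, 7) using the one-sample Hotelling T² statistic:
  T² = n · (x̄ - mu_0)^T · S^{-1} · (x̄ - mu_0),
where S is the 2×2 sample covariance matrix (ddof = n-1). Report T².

Step 1 — sample mean vector:
  mean(X) = (8 + 6 + 8 + 5 + 7) / 5 = 34/5 = 6.8
  mean(Y) = (8 + 5 + 9 + 6 + 5) / 5 = 33/5 = 6.6
  x̄ = (6.8, 6.6),  deviation x̄ - mu_0 = (6.8, 6.6) - (3, 7) = (3.8, -0.4).

Step 2 — sample covariance matrix, S[i,j] = (1/(n-1)) · Σ_k (x_{k,i} - mean_i) · (x_{k,j} - mean_j), divisor n-1 = 4:
  S[X,X] = ((1.2)·(1.2) + (-0.8)·(-0.8) + (1.2)·(1.2) + (-1.8)·(-1.8) + (0.2)·(0.2)) / 4 = 6.8/4 = 1.7
  S[X,Y] = ((1.2)·(1.4) + (-0.8)·(-1.6) + (1.2)·(2.4) + (-1.8)·(-0.6) + (0.2)·(-1.6)) / 4 = 6.6/4 = 1.65
  S[Y,Y] = ((1.4)·(1.4) + (-1.6)·(-1.6) + (2.4)·(2.4) + (-0.6)·(-0.6) + (-1.6)·(-1.6)) / 4 = 13.2/4 = 3.3
  S = [[1.7, 1.65],
 [1.65, 3.3]].

Step 3 — invert S. det(S) = 1.7·3.3 - (1.65)² = 2.8875.
  S^{-1} = (1/det) · [[d, -b], [-b, a]] = [[1.1429, -0.5714],
 [-0.5714, 0.5887]].

Step 4 — quadratic form (x̄ - mu_0)^T · S^{-1} · (x̄ - mu_0):
  S^{-1} · (x̄ - mu_0) = (4.5714, -2.4069),
  (x̄ - mu_0)^T · [...] = (3.8)·(4.5714) + (-0.4)·(-2.4069) = 18.3342.

Step 5 — scale by n: T² = 5 · 18.3342 = 91.671.

T² ≈ 91.671


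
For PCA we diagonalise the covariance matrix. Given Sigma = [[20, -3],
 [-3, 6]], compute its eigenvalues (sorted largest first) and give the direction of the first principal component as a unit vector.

Step 1 — characteristic polynomial of 2×2 Sigma:
  det(Sigma - λI) = λ² - trace · λ + det = 0.
  trace = 20 + 6 = 26, det = 20·6 - (-3)² = 111.
Step 2 — discriminant:
  Δ = trace² - 4·det = 676 - 444 = 232.
Step 3 — eigenvalues:
  λ = (trace ± √Δ)/2 = (26 ± 15.2315)/2,
  λ_1 = 20.6158,  λ_2 = 5.3842.

Step 4 — unit eigenvector for λ_1: solve (Sigma - λ_1 I)v = 0. First row:
  (20 - 20.6158)·v_x + (-3)·v_y = 0, i.e. (-0.6158)·v_x + (-3)·v_y = 0,
  so v ∝ (b, λ_1 - a) = (-3, 0.6158); multiply by -1 so the first entry is positive: u = (3, -0.6158).
  ||u|| = √((3)² + (-0.6158)²) = √(9.3792) ≈ 3.0625,
  v_1 = u/||u|| ≈ (0.9796, -0.2011) (||v_1|| = 1).

λ_1 = 20.6158,  λ_2 = 5.3842;  v_1 ≈ (0.9796, -0.2011)


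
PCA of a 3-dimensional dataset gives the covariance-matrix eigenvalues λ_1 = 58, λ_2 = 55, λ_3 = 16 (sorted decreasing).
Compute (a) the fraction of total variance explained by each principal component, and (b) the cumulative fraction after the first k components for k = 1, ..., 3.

Step 1 — total variance = trace(Sigma) = Σ λ_i = 58 + 55 + 16 = 129.

Step 2 — fraction explained by component i = λ_i / Σ λ:
  PC1: 58/129 = 0.4496
  PC2: 55/129 = 0.4264
  PC3: 16/129 = 0.124

Step 3 — cumulative fraction after k components = (λ_1 + ... + λ_k) / Σ λ:
  k = 1: 58/129 = 0.4496
  k = 2: (58 + 55)/129 = 113/129 = 0.876
  k = 3: (58 + 55 + 16)/129 = 129/129 = 1

Summary (fraction, with percent):

explained: PC1 0.4496 (44.96%), PC2 0.4264 (42.64%), PC3 0.124 (12.4%);  cumulative: 0.4496, 0.876, 1


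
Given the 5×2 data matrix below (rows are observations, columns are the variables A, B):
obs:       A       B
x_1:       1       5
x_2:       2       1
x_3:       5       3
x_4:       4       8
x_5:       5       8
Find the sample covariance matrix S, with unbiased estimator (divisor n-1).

Step 1 — column means:
  mean(A) = (1 + 2 + 5 + 4 + 5) / 5 = 17/5 = 3.4
  mean(B) = (5 + 1 + 3 + 8 + 8) / 5 = 25/5 = 5

Step 2 — sample covariance S[i,j] = (1/(n-1)) · Σ_k (x_{k,i} - mean_i) · (x_{k,j} - mean_j), with n-1 = 4.
  S[A,A] = ((-2.4)·(-2.4) + (-1.4)·(-1.4) + (1.6)·(1.6) + (0.6)·(0.6) + (1.6)·(1.6)) / 4 = 13.2/4 = 3.3
  S[A,B] = ((-2.4)·(0) + (-1.4)·(-4) + (1.6)·(-2) + (0.6)·(3) + (1.6)·(3)) / 4 = 9/4 = 2.25
  S[B,B] = ((0)·(0) + (-4)·(-4) + (-2)·(-2) + (3)·(3) + (3)·(3)) / 4 = 38/4 = 9.5

S is symmetric (S[j,i] = S[i,j]). Assembling:

S = [[3.3, 2.25],
 [2.25, 9.5]]


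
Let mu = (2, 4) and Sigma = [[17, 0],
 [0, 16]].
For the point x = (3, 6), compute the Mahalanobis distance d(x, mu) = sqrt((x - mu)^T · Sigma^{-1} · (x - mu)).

Step 1 — centre the observation: (x - mu) = (1, 2).

Step 2 — invert Sigma. det(Sigma) = 17·16 - (0)² = 272.
  Sigma^{-1} = (1/det) · [[d, -b], [-b, a]] = [[0.0588, 0],
 [0, 0.0625]].

Step 3 — form the quadratic (x - mu)^T · Sigma^{-1} · (x - mu):
  Sigma^{-1} · (x - mu) = (0.0588, 0.125).
  (x - mu)^T · [Sigma^{-1} · (x - mu)] = (1)·(0.0588) + (2)·(0.125) = 0.3088.

Step 4 — take square root: d = √(0.3088) ≈ 0.5557.

d(x, mu) = √(0.3088) ≈ 0.5557


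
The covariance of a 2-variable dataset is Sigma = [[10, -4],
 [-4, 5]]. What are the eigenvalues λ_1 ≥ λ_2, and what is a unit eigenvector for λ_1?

Step 1 — characteristic polynomial of 2×2 Sigma:
  det(Sigma - λI) = λ² - trace · λ + det = 0.
  trace = 10 + 5 = 15, det = 10·5 - (-4)² = 34.
Step 2 — discriminant:
  Δ = trace² - 4·det = 225 - 136 = 89.
Step 3 — eigenvalues:
  λ = (trace ± √Δ)/2 = (15 ± 9.434)/2,
  λ_1 = 12.217,  λ_2 = 2.783.

Step 4 — unit eigenvector for λ_1: solve (Sigma - λ_1 I)v = 0. First row:
  (10 - 12.217)·v_x + (-4)·v_y = 0, i.e. (-2.217)·v_x + (-4)·v_y = 0,
  so v ∝ (b, λ_1 - a) = (-4, 2.217); multiply by -1 so the first entry is positive: u = (4, -2.217).
  ||u|| = √((4)² + (-2.217)²) = √(20.915) ≈ 4.5733,
  v_1 = u/||u|| ≈ (0.8746, -0.4848) (||v_1|| = 1).

λ_1 = 12.217,  λ_2 = 2.783;  v_1 ≈ (0.8746, -0.4848)


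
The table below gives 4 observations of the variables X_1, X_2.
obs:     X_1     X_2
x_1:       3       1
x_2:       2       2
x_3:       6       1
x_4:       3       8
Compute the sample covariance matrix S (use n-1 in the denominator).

Step 1 — column means:
  mean(X_1) = (3 + 2 + 6 + 3) / 4 = 14/4 = 3.5
  mean(X_2) = (1 + 2 + 1 + 8) / 4 = 12/4 = 3

Step 2 — sample covariance S[i,j] = (1/(n-1)) · Σ_k (x_{k,i} - mean_i) · (x_{k,j} - mean_j), with n-1 = 3.
  S[X_1,X_1] = ((-0.5)·(-0.5) + (-1.5)·(-1.5) + (2.5)·(2.5) + (-0.5)·(-0.5)) / 3 = 9/3 = 3
  S[X_1,X_2] = ((-0.5)·(-2) + (-1.5)·(-1) + (2.5)·(-2) + (-0.5)·(5)) / 3 = -5/3 = -1.6667
  S[X_2,X_2] = ((-2)·(-2) + (-1)·(-1) + (-2)·(-2) + (5)·(5)) / 3 = 34/3 = 11.3333

S is symmetric (S[j,i] = S[i,j]). Assembling:

S = [[3, -1.6667],
 [-1.6667, 11.3333]]


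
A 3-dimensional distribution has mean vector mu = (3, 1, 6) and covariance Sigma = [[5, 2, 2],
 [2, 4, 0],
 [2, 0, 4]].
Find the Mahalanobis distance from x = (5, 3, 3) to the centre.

Step 1 — centre the observation: (x - mu) = (2, 2, -3).

Step 2 — invert Sigma (cofactor / det for 3×3, or solve directly):
  Sigma^{-1} = [[0.3333, -0.1667, -0.1667],
 [-0.1667, 0.3333, 0.0833],
 [-0.1667, 0.0833, 0.3333]].

Step 3 — form the quadratic (x - mu)^T · Sigma^{-1} · (x - mu):
  Sigma^{-1} · (x - mu) = (0.8333, 0.0833, -1.1667).
  (x - mu)^T · [Sigma^{-1} · (x - mu)] = (2)·(0.8333) + (2)·(0.0833) + (-3)·(-1.1667) = 5.3333.

Step 4 — take square root: d = √(5.3333) ≈ 2.3094.

d(x, mu) = √(5.3333) ≈ 2.3094


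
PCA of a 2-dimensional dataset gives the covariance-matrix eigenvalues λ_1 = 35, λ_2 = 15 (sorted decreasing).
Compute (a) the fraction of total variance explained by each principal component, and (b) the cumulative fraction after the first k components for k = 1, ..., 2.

Step 1 — total variance = trace(Sigma) = Σ λ_i = 35 + 15 = 50.

Step 2 — fraction explained by component i = λ_i / Σ λ:
  PC1: 35/50 = 0.7
  PC2: 15/50 = 0.3

Step 3 — cumulative fraction after k components = (λ_1 + ... + λ_k) / Σ λ:
  k = 1: 35/50 = 0.7
  k = 2: (35 + 15)/50 = 50/50 = 1

Summary (fraction, with percent):

explained: PC1 0.7 (70%), PC2 0.3 (30%);  cumulative: 0.7, 1


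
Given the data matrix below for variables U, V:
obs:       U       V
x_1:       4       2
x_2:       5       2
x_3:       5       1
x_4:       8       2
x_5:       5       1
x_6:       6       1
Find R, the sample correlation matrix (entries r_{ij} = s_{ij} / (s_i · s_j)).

Step 1 — column means:
  mean(U) = (4 + 5 + 5 + 8 + 5 + 6) / 6 = 33/6 = 5.5
  mean(V) = (2 + 2 + 1 + 2 + 1 + 1) / 6 = 9/6 = 1.5

Step 2 — sample variances and covariances s[i,j] = (1/(n-1)) · Σ_k (x_{k,i} - mean_i) · (x_{k,j} - mean_j), with n-1 = 5:
  s[U,U] = ((-1.5)·(-1.5) + (-0.5)·(-0.5) + (-0.5)·(-0.5) + (2.5)·(2.5) + (-0.5)·(-0.5) + (0.5)·(0.5)) / 5 = 9.5/5 = 1.9
  s[U,V] = ((-1.5)·(0.5) + (-0.5)·(0.5) + (-0.5)·(-0.5) + (2.5)·(0.5) + (-0.5)·(-0.5) + (0.5)·(-0.5)) / 5 = 0.5/5 = 0.1
  s[V,V] = ((0.5)·(0.5) + (0.5)·(0.5) + (-0.5)·(-0.5) + (0.5)·(0.5) + (-0.5)·(-0.5) + (-0.5)·(-0.5)) / 5 = 1.5/5 = 0.3
  Sample standard deviations s_i = √(s[i,i]):
  s(U) = √(1.9) = 1.3784
  s(V) = √(0.3) = 0.5477

Step 3 — r_{ij} = s_{ij} / (s_i · s_j):
  r[U,U] = 1 (diagonal).
  r[U,V] = 0.1 / (1.3784 · 0.5477) = 0.1 / 0.755 = 0.1325
  r[V,V] = 1 (diagonal).

R is symmetric with unit diagonal. Assembling:

R = [[1, 0.1325],
 [0.1325, 1]]


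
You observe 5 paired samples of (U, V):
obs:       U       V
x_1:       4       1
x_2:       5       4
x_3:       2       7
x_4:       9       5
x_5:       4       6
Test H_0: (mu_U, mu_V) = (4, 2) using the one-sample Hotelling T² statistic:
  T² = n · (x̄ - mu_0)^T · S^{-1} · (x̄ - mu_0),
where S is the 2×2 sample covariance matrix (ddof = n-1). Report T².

Step 1 — sample mean vector:
  mean(U) = (4 + 5 + 2 + 9 + 4) / 5 = 24/5 = 4.8
  mean(V) = (1 + 4 + 7 + 5 + 6) / 5 = 23/5 = 4.6
  x̄ = (4.8, 4.6),  deviation x̄ - mu_0 = (4.8, 4.6) - (4, 2) = (0.8, 2.6).

Step 2 — sample covariance matrix, S[i,j] = (1/(n-1)) · Σ_k (x_{k,i} - mean_i) · (x_{k,j} - mean_j), divisor n-1 = 4:
  S[U,U] = ((-0.8)·(-0.8) + (0.2)·(0.2) + (-2.8)·(-2.8) + (4.2)·(4.2) + (-0.8)·(-0.8)) / 4 = 26.8/4 = 6.7
  S[U,V] = ((-0.8)·(-3.6) + (0.2)·(-0.6) + (-2.8)·(2.4) + (4.2)·(0.4) + (-0.8)·(1.4)) / 4 = -3.4/4 = -0.85
  S[V,V] = ((-3.6)·(-3.6) + (-0.6)·(-0.6) + (2.4)·(2.4) + (0.4)·(0.4) + (1.4)·(1.4)) / 4 = 21.2/4 = 5.3
  S = [[6.7, -0.85],
 [-0.85, 5.3]].

Step 3 — invert S. det(S) = 6.7·5.3 - (-0.85)² = 34.7875.
  S^{-1} = (1/det) · [[d, -b], [-b, a]] = [[0.1524, 0.0244],
 [0.0244, 0.1926]].

Step 4 — quadratic form (x̄ - mu_0)^T · S^{-1} · (x̄ - mu_0):
  S^{-1} · (x̄ - mu_0) = (0.1854, 0.5203),
  (x̄ - mu_0)^T · [...] = (0.8)·(0.1854) + (2.6)·(0.5203) = 1.5011.

Step 5 — scale by n: T² = 5 · 1.5011 = 7.5056.

T² ≈ 7.5056


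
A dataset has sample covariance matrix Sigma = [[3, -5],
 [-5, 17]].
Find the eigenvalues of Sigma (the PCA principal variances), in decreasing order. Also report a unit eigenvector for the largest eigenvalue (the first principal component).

Step 1 — characteristic polynomial of 2×2 Sigma:
  det(Sigma - λI) = λ² - trace · λ + det = 0.
  trace = 3 + 17 = 20, det = 3·17 - (-5)² = 26.
Step 2 — discriminant:
  Δ = trace² - 4·det = 400 - 104 = 296.
Step 3 — eigenvalues:
  λ = (trace ± √Δ)/2 = (20 ± 17.2047)/2,
  λ_1 = 18.6023,  λ_2 = 1.3977.

Step 4 — unit eigenvector for λ_1: solve (Sigma - λ_1 I)v = 0. First row:
  (3 - 18.6023)·v_x + (-5)·v_y = 0, i.e. (-15.6023)·v_x + (-5)·v_y = 0,
  so v ∝ (b, λ_1 - a) = (-5, 15.6023); multiply by -1 so the first entry is positive: u = (5, -15.6023).
  ||u|| = √((5)² + (-15.6023)²) = √(268.4326) ≈ 16.3839,
  v_1 = u/||u|| ≈ (0.3052, -0.9523) (||v_1|| = 1).

λ_1 = 18.6023,  λ_2 = 1.3977;  v_1 ≈ (0.3052, -0.9523)


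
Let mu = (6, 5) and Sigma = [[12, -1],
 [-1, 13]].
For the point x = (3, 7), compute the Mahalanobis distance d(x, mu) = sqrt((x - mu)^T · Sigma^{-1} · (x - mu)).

Step 1 — centre the observation: (x - mu) = (-3, 2).

Step 2 — invert Sigma. det(Sigma) = 12·13 - (-1)² = 155.
  Sigma^{-1} = (1/det) · [[d, -b], [-b, a]] = [[0.0839, 0.0065],
 [0.0065, 0.0774]].

Step 3 — form the quadratic (x - mu)^T · Sigma^{-1} · (x - mu):
  Sigma^{-1} · (x - mu) = (-0.2387, 0.1355).
  (x - mu)^T · [Sigma^{-1} · (x - mu)] = (-3)·(-0.2387) + (2)·(0.1355) = 0.9871.

Step 4 — take square root: d = √(0.9871) ≈ 0.9935.

d(x, mu) = √(0.9871) ≈ 0.9935


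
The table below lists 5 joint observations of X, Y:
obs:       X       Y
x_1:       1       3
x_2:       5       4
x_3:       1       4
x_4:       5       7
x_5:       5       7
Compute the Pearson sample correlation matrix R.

Step 1 — column means:
  mean(X) = (1 + 5 + 1 + 5 + 5) / 5 = 17/5 = 3.4
  mean(Y) = (3 + 4 + 4 + 7 + 7) / 5 = 25/5 = 5

Step 2 — sample variances and covariances s[i,j] = (1/(n-1)) · Σ_k (x_{k,i} - mean_i) · (x_{k,j} - mean_j), with n-1 = 4:
  s[X,X] = ((-2.4)·(-2.4) + (1.6)·(1.6) + (-2.4)·(-2.4) + (1.6)·(1.6) + (1.6)·(1.6)) / 4 = 19.2/4 = 4.8
  s[X,Y] = ((-2.4)·(-2) + (1.6)·(-1) + (-2.4)·(-1) + (1.6)·(2) + (1.6)·(2)) / 4 = 12/4 = 3
  s[Y,Y] = ((-2)·(-2) + (-1)·(-1) + (-1)·(-1) + (2)·(2) + (2)·(2)) / 4 = 14/4 = 3.5
  Sample standard deviations s_i = √(s[i,i]):
  s(X) = √(4.8) = 2.1909
  s(Y) = √(3.5) = 1.8708

Step 3 — r_{ij} = s_{ij} / (s_i · s_j):
  r[X,X] = 1 (diagonal).
  r[X,Y] = 3 / (2.1909 · 1.8708) = 3 / 4.0988 = 0.7319
  r[Y,Y] = 1 (diagonal).

R is symmetric with unit diagonal. Assembling:

R = [[1, 0.7319],
 [0.7319, 1]]


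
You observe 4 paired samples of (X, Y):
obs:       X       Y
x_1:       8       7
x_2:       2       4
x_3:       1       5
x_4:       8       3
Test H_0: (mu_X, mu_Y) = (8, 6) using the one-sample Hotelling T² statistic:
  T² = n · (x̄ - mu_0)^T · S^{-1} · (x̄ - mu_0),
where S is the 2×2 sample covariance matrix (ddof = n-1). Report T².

Step 1 — sample mean vector:
  mean(X) = (8 + 2 + 1 + 8) / 4 = 19/4 = 4.75
  mean(Y) = (7 + 4 + 5 + 3) / 4 = 19/4 = 4.75
  x̄ = (4.75, 4.75),  deviation x̄ - mu_0 = (4.75, 4.75) - (8, 6) = (-3.25, -1.25).

Step 2 — sample covariance matrix, S[i,j] = (1/(n-1)) · Σ_k (x_{k,i} - mean_i) · (x_{k,j} - mean_j), divisor n-1 = 3:
  S[X,X] = ((3.25)·(3.25) + (-2.75)·(-2.75) + (-3.75)·(-3.75) + (3.25)·(3.25)) / 3 = 42.75/3 = 14.25
  S[X,Y] = ((3.25)·(2.25) + (-2.75)·(-0.75) + (-3.75)·(0.25) + (3.25)·(-1.75)) / 3 = 2.75/3 = 0.9167
  S[Y,Y] = ((2.25)·(2.25) + (-0.75)·(-0.75) + (0.25)·(0.25) + (-1.75)·(-1.75)) / 3 = 8.75/3 = 2.9167
  S = [[14.25, 0.9167],
 [0.9167, 2.9167]].

Step 3 — invert S. det(S) = 14.25·2.9167 - (0.9167)² = 40.7222.
  S^{-1} = (1/det) · [[d, -b], [-b, a]] = [[0.0716, -0.0225],
 [-0.0225, 0.3499]].

Step 4 — quadratic form (x̄ - mu_0)^T · S^{-1} · (x̄ - mu_0):
  S^{-1} · (x̄ - mu_0) = (-0.2046, -0.3643),
  (x̄ - mu_0)^T · [...] = (-3.25)·(-0.2046) + (-1.25)·(-0.3643) = 1.1204.

Step 5 — scale by n: T² = 4 · 1.1204 = 4.4816.

T² ≈ 4.4816


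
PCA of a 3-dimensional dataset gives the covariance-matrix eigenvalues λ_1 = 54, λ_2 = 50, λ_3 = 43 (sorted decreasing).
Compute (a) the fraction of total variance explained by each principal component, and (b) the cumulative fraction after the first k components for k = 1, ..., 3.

Step 1 — total variance = trace(Sigma) = Σ λ_i = 54 + 50 + 43 = 147.

Step 2 — fraction explained by component i = λ_i / Σ λ:
  PC1: 54/147 = 0.3673
  PC2: 50/147 = 0.3401
  PC3: 43/147 = 0.2925

Step 3 — cumulative fraction after k components = (λ_1 + ... + λ_k) / Σ λ:
  k = 1: 54/147 = 0.3673
  k = 2: (54 + 50)/147 = 104/147 = 0.7075
  k = 3: (54 + 50 + 43)/147 = 147/147 = 1

Summary (fraction, with percent):

explained: PC1 0.3673 (36.73%), PC2 0.3401 (34.01%), PC3 0.2925 (29.25%);  cumulative: 0.3673, 0.7075, 1


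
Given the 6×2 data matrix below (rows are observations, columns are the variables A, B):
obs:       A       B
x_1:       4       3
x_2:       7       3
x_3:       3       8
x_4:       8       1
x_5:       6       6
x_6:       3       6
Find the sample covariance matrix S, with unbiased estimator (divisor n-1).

Step 1 — column means:
  mean(A) = (4 + 7 + 3 + 8 + 6 + 3) / 6 = 31/6 = 5.1667
  mean(B) = (3 + 3 + 8 + 1 + 6 + 6) / 6 = 27/6 = 4.5

Step 2 — sample covariance S[i,j] = (1/(n-1)) · Σ_k (x_{k,i} - mean_i) · (x_{k,j} - mean_j), with n-1 = 5.
  S[A,A] = ((-1.1667)·(-1.1667) + (1.8333)·(1.8333) + (-2.1667)·(-2.1667) + (2.8333)·(2.8333) + (0.8333)·(0.8333) + (-2.1667)·(-2.1667)) / 5 = 22.8333/5 = 4.5667
  S[A,B] = ((-1.1667)·(-1.5) + (1.8333)·(-1.5) + (-2.1667)·(3.5) + (2.8333)·(-3.5) + (0.8333)·(1.5) + (-2.1667)·(1.5)) / 5 = -20.5/5 = -4.1
  S[B,B] = ((-1.5)·(-1.5) + (-1.5)·(-1.5) + (3.5)·(3.5) + (-3.5)·(-3.5) + (1.5)·(1.5) + (1.5)·(1.5)) / 5 = 33.5/5 = 6.7

S is symmetric (S[j,i] = S[i,j]). Assembling:

S = [[4.5667, -4.1],
 [-4.1, 6.7]]


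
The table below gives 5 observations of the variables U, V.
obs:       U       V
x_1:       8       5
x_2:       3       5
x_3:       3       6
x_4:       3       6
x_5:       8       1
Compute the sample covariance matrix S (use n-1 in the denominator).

Step 1 — column means:
  mean(U) = (8 + 3 + 3 + 3 + 8) / 5 = 25/5 = 5
  mean(V) = (5 + 5 + 6 + 6 + 1) / 5 = 23/5 = 4.6

Step 2 — sample covariance S[i,j] = (1/(n-1)) · Σ_k (x_{k,i} - mean_i) · (x_{k,j} - mean_j), with n-1 = 4.
  S[U,U] = ((3)·(3) + (-2)·(-2) + (-2)·(-2) + (-2)·(-2) + (3)·(3)) / 4 = 30/4 = 7.5
  S[U,V] = ((3)·(0.4) + (-2)·(0.4) + (-2)·(1.4) + (-2)·(1.4) + (3)·(-3.6)) / 4 = -16/4 = -4
  S[V,V] = ((0.4)·(0.4) + (0.4)·(0.4) + (1.4)·(1.4) + (1.4)·(1.4) + (-3.6)·(-3.6)) / 4 = 17.2/4 = 4.3

S is symmetric (S[j,i] = S[i,j]). Assembling:

S = [[7.5, -4],
 [-4, 4.3]]
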